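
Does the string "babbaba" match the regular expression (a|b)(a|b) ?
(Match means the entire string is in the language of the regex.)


|string| = 7; first = 'b'; last = 'a'

No, "babbaba" does not match (a|b)(a|b)


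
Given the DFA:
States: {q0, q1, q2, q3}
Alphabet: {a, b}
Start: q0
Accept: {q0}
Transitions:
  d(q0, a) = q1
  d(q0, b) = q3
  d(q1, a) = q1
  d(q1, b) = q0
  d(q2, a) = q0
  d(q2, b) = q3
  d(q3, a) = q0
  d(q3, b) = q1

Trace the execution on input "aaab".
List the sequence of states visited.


Input: aaab
d(q0, a) = q1
d(q1, a) = q1
d(q1, a) = q1
d(q1, b) = q0


q0 -> q1 -> q1 -> q1 -> q0


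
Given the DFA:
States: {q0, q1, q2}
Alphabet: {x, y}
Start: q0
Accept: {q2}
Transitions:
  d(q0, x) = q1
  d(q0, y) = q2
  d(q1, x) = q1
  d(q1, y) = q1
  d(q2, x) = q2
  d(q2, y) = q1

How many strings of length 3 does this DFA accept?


Enumerating all length-3 strings:
  "xxx" -> q1 [reject]
  "xxy" -> q1 [reject]
  "xyx" -> q1 [reject]
  "xyy" -> q1 [reject]
  "yxx" -> q2 [accept]
  "yxy" -> q1 [reject]
  "yyx" -> q1 [reject]
  "yyy" -> q1 [reject]

1 out of 8


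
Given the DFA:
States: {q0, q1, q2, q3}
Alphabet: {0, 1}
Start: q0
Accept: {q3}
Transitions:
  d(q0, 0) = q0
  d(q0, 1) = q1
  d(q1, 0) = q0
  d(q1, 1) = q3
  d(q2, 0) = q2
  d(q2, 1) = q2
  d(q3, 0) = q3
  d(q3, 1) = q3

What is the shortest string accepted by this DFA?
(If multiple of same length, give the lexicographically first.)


BFS by string length (lex-first path to each state shown):
  len 0: q0<-""
  len 1: q0<-"0", q1<-"1"
  len 2: q0<-"00", q1<-"01", q3<-"11"
Found accept state at length 2.

"11"


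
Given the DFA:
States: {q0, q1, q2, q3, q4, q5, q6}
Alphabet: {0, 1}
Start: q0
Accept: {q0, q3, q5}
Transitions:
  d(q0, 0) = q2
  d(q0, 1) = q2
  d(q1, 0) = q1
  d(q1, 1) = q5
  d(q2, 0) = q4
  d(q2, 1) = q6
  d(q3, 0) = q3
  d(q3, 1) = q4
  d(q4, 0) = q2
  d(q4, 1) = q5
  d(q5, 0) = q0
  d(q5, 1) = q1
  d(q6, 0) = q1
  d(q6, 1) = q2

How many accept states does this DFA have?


Accept states listed: {q0, q3, q5}
Counting: q0(1) q3(2) q5(3)

3


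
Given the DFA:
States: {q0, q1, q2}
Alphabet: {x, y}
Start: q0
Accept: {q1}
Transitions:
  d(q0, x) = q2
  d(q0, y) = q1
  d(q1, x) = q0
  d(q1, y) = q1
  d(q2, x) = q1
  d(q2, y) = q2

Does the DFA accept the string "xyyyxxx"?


Trace: q0 -> q2 -> q2 -> q2 -> q2 -> q1 -> q0 -> q2
Final state: q2
Accept states: {q1}

No, rejected (final state q2 is not an accept state)


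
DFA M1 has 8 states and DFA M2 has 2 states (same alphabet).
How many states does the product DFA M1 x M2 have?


Product construction pairs every M1 state with every M2 state.
8 * 2 = 16

16


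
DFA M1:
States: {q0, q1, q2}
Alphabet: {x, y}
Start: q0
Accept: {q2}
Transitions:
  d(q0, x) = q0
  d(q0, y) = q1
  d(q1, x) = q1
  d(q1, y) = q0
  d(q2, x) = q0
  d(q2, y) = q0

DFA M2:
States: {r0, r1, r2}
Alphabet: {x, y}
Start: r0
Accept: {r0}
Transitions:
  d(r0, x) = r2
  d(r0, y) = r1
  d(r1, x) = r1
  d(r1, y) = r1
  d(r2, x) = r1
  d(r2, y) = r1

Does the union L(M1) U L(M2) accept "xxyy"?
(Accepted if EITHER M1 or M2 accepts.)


M1: final=q0 accepted=False
M2: final=r1 accepted=False

No, union rejects (neither accepts)


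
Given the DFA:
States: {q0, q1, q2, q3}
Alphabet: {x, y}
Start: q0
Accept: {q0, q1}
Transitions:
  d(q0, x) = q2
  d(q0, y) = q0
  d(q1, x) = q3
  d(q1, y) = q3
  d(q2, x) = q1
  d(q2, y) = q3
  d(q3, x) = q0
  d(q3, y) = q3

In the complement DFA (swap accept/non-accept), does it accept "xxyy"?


Trace: q0 -> q2 -> q1 -> q3 -> q3
Final: q3
Original accept: {q0, q1}
Complement: q3 is not in original accept

Yes, complement accepts (original rejects)


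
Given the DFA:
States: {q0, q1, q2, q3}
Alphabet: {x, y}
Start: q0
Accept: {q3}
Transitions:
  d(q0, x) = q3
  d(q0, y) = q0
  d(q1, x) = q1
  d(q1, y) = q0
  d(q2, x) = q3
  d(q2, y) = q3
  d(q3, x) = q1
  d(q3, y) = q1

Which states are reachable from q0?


BFS from q0:
  layer 0: {q0}
  layer 1: {q3}
  layer 2: {q1}

{q0, q1, q3}


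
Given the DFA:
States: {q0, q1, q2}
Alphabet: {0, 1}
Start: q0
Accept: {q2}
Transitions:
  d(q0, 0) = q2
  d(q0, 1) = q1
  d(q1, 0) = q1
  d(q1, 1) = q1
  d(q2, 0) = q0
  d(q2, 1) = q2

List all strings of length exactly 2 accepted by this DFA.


All strings of length 2: 4 total
Accepted: 1

"01"


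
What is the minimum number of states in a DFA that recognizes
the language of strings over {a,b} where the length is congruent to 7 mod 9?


States track (length) mod 9.
Need 9 states: one per remainder 0..8; accept = remainder 7.

9


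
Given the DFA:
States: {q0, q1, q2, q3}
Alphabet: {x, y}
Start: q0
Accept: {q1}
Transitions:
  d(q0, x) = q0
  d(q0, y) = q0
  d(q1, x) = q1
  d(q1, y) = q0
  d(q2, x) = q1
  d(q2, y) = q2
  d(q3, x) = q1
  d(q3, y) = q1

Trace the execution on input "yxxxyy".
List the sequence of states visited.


Input: yxxxyy
d(q0, y) = q0
d(q0, x) = q0
d(q0, x) = q0
d(q0, x) = q0
d(q0, y) = q0
d(q0, y) = q0


q0 -> q0 -> q0 -> q0 -> q0 -> q0 -> q0


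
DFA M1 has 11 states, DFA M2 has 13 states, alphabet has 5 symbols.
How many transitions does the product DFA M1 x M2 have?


Product DFA has 11 * 13 = 143 states.
Each has 5 transitions: 143 * 5 = 715

715


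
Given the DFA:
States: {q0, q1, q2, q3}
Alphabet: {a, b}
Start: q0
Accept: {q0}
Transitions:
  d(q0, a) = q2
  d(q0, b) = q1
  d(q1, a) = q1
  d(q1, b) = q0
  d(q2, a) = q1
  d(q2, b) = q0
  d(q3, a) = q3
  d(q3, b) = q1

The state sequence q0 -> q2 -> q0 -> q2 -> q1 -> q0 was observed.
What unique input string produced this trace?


Trace back each transition to find the symbol:
  q0 --[a]--> q2
  q2 --[b]--> q0
  q0 --[a]--> q2
  q2 --[a]--> q1
  q1 --[b]--> q0

"abaab"


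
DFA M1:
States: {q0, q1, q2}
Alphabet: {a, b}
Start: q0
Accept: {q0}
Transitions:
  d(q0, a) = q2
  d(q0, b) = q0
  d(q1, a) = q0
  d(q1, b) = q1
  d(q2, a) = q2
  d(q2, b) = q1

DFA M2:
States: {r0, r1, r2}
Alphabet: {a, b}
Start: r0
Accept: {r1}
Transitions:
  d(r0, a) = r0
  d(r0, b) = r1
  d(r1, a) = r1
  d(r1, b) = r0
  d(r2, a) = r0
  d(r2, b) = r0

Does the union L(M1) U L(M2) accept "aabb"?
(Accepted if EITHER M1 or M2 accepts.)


M1: final=q1 accepted=False
M2: final=r0 accepted=False

No, union rejects (neither accepts)


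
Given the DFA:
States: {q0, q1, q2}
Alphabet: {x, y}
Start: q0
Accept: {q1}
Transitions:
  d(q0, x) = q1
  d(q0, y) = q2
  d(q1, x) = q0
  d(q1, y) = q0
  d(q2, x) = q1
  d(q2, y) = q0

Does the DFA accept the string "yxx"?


Trace: q0 -> q2 -> q1 -> q0
Final state: q0
Accept states: {q1}

No, rejected (final state q0 is not an accept state)


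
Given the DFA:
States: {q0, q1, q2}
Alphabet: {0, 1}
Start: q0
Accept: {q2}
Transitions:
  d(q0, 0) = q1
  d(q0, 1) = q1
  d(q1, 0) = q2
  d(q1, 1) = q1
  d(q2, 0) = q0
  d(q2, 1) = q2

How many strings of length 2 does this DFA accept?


Enumerating all length-2 strings:
  "00" -> q2 [accept]
  "01" -> q1 [reject]
  "10" -> q2 [accept]
  "11" -> q1 [reject]

2 out of 4


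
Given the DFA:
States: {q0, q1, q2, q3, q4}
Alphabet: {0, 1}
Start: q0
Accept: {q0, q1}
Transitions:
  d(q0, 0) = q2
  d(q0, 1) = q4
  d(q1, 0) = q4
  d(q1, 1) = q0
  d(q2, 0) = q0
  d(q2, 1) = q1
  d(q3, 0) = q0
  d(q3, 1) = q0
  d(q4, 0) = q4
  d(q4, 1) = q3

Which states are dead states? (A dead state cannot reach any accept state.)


Forward reachability from each state:
  q0 -> reaches accept state q0 (live)
  q1 -> reaches accept state q0 (live)
  q2 -> reaches accept state q0 (live)
  q3 -> reaches accept state q0 (live)
  q4 -> reaches accept state q0 (live)

None (all states can reach an accept state)


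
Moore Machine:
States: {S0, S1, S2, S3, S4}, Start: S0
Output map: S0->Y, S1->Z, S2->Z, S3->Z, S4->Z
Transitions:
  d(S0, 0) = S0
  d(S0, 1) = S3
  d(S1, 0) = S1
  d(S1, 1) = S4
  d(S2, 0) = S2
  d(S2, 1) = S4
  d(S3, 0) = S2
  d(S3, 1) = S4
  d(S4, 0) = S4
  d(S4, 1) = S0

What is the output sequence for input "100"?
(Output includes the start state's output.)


Start: S0 (output Y)
  --1--> S3 (output Z)
  --0--> S2 (output Z)
  --0--> S2 (output Z)

"YZZZ"


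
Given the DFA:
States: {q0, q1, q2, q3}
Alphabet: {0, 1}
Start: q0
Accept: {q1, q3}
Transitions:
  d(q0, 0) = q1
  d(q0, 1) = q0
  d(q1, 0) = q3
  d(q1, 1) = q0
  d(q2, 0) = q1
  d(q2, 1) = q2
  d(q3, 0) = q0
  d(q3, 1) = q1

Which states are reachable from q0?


BFS from q0:
  layer 0: {q0}
  layer 1: {q1}
  layer 2: {q3}

{q0, q1, q3}


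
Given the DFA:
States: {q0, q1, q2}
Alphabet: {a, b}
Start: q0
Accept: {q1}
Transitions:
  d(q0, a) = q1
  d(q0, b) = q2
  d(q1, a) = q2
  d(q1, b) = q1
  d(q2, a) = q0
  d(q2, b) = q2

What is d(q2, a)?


Looking up transition d(q2, a)

q0


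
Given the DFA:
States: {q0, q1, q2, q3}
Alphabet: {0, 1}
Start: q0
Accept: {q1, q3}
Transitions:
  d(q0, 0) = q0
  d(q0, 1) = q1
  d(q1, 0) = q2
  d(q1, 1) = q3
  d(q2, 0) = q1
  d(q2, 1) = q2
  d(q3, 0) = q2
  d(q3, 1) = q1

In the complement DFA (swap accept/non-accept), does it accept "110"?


Trace: q0 -> q1 -> q3 -> q2
Final: q2
Original accept: {q1, q3}
Complement: q2 is not in original accept

Yes, complement accepts (original rejects)


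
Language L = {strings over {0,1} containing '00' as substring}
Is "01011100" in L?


'00' occurs at index 6

Yes, "01011100" is in L


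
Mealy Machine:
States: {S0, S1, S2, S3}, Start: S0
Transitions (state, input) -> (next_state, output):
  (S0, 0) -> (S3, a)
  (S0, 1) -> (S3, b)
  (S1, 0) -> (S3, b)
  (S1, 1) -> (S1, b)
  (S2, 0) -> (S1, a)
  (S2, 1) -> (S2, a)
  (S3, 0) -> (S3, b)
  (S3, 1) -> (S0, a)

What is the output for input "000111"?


Step-by-step:
  (S0, 0) -> (S3, a)
  (S3, 0) -> (S3, b)
  (S3, 0) -> (S3, b)
  (S3, 1) -> (S0, a)
  (S0, 1) -> (S3, b)
  (S3, 1) -> (S0, a)

"abbaba"


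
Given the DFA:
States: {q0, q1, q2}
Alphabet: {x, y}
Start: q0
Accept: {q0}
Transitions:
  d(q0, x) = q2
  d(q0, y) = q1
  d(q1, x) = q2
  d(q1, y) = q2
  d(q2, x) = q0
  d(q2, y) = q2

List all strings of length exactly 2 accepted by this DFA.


All strings of length 2: 4 total
Accepted: 1

"xx"


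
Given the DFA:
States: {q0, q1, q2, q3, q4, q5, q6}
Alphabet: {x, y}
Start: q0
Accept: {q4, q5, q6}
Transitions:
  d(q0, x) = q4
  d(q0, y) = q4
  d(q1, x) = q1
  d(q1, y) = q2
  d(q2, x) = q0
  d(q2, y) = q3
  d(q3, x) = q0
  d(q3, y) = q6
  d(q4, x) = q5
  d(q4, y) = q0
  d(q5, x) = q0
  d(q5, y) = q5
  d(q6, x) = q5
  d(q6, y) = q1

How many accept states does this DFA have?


Accept states listed: {q4, q5, q6}
Counting: q4(1) q5(2) q6(3)

3


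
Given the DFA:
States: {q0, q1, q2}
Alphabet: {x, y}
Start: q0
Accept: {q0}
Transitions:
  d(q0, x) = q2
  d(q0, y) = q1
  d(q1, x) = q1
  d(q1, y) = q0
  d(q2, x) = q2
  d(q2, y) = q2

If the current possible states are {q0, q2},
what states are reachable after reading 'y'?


Apply transition on 'y' from each current state:
  d(q0, y) = q1
  d(q2, y) = q2

{q1, q2}


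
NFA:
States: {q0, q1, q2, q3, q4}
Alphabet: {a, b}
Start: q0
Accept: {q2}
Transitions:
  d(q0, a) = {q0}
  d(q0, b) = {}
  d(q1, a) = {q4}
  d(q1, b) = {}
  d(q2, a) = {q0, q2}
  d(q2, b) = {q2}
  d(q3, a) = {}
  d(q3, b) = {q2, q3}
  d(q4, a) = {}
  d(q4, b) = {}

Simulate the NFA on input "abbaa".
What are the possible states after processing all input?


Start: {q0}
  --a--> {q0}
  --b--> {}
  --b--> {}
  --a--> {}
  --a--> {}

{} (empty set, no valid transitions)


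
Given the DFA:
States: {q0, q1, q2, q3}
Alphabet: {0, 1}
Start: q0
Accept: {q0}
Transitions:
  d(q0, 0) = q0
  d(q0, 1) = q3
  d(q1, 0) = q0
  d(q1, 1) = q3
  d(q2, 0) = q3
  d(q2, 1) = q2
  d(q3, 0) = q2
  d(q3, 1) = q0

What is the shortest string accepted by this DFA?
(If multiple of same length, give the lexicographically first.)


BFS by string length (lex-first path to each state shown):
  len 0: q0<-""
Found accept state at length 0.

"" (empty string)


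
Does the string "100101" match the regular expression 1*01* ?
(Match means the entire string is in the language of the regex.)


|string| = 6; first = '1'; last = '1'

No, "100101" does not match 1*01*


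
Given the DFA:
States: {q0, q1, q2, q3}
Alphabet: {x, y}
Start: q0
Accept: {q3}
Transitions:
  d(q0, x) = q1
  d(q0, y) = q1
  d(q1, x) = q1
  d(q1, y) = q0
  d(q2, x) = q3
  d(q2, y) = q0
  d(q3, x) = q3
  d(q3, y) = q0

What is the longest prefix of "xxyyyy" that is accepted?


Run the DFA, marking each prefix where the state is accepting:
  "" -> q0 [reject]
  "x" -> q1 [reject]
  "xx" -> q1 [reject]
  "xxy" -> q0 [reject]
  "xxyy" -> q1 [reject]
  "xxyyy" -> q0 [reject]
  "xxyyyy" -> q1 [reject]

No prefix is accepted


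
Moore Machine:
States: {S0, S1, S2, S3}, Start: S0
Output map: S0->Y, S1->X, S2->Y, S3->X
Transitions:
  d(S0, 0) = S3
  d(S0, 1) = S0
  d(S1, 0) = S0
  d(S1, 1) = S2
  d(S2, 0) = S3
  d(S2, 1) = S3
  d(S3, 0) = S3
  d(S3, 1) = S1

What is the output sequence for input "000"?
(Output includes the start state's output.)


Start: S0 (output Y)
  --0--> S3 (output X)
  --0--> S3 (output X)
  --0--> S3 (output X)

"YXXX"


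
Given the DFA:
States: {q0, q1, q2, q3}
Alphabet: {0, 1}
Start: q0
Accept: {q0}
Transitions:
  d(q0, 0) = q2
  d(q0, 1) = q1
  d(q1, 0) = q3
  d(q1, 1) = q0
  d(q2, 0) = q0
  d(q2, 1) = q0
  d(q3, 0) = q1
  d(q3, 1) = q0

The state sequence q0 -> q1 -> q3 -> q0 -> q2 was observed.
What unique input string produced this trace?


Trace back each transition to find the symbol:
  q0 --[1]--> q1
  q1 --[0]--> q3
  q3 --[1]--> q0
  q0 --[0]--> q2

"1010"


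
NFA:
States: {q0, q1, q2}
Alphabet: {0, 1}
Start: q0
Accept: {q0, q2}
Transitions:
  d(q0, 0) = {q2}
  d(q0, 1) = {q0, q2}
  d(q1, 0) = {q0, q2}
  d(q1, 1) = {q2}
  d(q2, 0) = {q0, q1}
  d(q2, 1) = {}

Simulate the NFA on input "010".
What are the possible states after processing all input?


Start: {q0}
  --0--> {q2}
  --1--> {}
  --0--> {}

{} (empty set, no valid transitions)


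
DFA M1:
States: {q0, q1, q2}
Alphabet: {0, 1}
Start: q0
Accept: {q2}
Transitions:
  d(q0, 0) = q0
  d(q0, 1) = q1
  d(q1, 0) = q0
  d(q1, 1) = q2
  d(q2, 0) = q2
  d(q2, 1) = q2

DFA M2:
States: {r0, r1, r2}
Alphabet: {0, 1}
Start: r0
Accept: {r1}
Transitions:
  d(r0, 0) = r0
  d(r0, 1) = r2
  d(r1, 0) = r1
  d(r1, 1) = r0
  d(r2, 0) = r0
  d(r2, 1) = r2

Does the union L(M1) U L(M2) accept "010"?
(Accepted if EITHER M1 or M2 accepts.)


M1: final=q0 accepted=False
M2: final=r0 accepted=False

No, union rejects (neither accepts)


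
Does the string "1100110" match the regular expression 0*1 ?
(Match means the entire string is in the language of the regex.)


|string| = 7; first = '1'; last = '0'

No, "1100110" does not match 0*1


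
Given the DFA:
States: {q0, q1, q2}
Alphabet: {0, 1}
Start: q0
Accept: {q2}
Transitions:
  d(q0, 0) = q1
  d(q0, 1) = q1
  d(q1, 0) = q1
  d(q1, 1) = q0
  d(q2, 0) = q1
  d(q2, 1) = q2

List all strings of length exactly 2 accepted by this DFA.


All strings of length 2: 4 total
Accepted: 0

None


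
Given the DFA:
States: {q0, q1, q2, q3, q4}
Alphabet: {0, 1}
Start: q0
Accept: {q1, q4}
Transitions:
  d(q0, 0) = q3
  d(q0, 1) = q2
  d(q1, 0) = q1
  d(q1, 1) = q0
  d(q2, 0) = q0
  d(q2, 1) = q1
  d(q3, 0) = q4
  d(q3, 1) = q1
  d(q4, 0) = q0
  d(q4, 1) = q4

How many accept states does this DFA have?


Accept states listed: {q1, q4}
Counting: q1(1) q4(2)

2


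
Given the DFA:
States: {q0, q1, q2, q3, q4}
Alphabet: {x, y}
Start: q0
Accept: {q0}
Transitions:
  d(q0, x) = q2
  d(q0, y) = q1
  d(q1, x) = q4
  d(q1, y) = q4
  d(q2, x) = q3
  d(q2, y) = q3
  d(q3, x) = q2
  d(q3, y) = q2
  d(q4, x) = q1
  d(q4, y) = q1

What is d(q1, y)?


Looking up transition d(q1, y)

q4


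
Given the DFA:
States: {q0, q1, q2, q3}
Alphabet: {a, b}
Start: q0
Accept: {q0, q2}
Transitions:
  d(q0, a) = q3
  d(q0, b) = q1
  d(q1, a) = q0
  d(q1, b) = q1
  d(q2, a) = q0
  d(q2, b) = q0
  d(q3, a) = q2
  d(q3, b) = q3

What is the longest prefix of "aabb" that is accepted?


Run the DFA, marking each prefix where the state is accepting:
  "" -> q0 [accept]
  "a" -> q3 [reject]
  "aa" -> q2 [accept]
  "aab" -> q0 [accept]
  "aabb" -> q1 [reject]

"aab"


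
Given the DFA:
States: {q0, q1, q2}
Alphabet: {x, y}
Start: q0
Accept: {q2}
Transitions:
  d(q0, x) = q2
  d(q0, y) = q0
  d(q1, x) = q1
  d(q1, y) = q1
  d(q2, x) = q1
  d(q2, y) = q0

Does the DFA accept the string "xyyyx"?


Trace: q0 -> q2 -> q0 -> q0 -> q0 -> q2
Final state: q2
Accept states: {q2}

Yes, accepted (final state q2 is an accept state)


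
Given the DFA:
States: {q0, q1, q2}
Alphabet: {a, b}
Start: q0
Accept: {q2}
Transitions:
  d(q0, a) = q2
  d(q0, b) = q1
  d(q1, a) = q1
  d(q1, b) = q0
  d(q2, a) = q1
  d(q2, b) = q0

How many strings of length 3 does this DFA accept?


Enumerating all length-3 strings:
  "aaa" -> q1 [reject]
  "aab" -> q0 [reject]
  "aba" -> q2 [accept]
  "abb" -> q1 [reject]
  "baa" -> q1 [reject]
  "bab" -> q0 [reject]
  "bba" -> q2 [accept]
  "bbb" -> q1 [reject]

2 out of 8


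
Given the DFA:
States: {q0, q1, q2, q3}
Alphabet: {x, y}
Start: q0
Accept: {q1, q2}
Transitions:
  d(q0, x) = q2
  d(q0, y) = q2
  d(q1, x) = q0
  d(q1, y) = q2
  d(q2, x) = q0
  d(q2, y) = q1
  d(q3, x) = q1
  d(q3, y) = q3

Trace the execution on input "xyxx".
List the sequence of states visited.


Input: xyxx
d(q0, x) = q2
d(q2, y) = q1
d(q1, x) = q0
d(q0, x) = q2


q0 -> q2 -> q1 -> q0 -> q2


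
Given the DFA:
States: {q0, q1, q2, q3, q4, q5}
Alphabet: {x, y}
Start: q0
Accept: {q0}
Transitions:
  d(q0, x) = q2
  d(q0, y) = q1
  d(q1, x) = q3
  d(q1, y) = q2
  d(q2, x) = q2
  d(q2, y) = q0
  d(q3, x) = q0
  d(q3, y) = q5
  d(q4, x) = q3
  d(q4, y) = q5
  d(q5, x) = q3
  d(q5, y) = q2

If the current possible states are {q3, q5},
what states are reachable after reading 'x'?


Apply transition on 'x' from each current state:
  d(q3, x) = q0
  d(q5, x) = q3

{q0, q3}


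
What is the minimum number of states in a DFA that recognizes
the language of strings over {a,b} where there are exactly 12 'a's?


States: count = 0, 1, ..., 12 (that's 13 states), plus a dead state for count > 12.
Total: 13 + 1 = 14. Accept = count-12 state.

14


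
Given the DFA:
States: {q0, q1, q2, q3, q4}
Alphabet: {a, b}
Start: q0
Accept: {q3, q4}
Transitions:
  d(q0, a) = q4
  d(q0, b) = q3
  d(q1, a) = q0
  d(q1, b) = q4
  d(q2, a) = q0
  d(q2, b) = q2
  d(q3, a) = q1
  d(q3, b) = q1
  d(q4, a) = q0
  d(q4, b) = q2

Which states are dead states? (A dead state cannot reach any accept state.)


Forward reachability from each state:
  q0 -> reaches accept state q3 (live)
  q1 -> reaches accept state q3 (live)
  q2 -> reaches accept state q3 (live)
  q3 -> reaches accept state q3 (live)
  q4 -> reaches accept state q3 (live)

None (all states can reach an accept state)


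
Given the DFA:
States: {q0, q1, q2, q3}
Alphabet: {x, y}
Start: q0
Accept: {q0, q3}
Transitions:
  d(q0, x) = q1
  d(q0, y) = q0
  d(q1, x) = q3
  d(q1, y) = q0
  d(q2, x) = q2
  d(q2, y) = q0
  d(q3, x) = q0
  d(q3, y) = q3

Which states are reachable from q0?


BFS from q0:
  layer 0: {q0}
  layer 1: {q1}
  layer 2: {q3}

{q0, q1, q3}


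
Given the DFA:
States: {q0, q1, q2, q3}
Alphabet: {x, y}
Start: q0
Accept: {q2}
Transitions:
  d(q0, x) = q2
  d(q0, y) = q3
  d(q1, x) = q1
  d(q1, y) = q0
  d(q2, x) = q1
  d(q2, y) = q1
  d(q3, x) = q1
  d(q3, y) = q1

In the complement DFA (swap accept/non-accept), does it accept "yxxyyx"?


Trace: q0 -> q3 -> q1 -> q1 -> q0 -> q3 -> q1
Final: q1
Original accept: {q2}
Complement: q1 is not in original accept

Yes, complement accepts (original rejects)


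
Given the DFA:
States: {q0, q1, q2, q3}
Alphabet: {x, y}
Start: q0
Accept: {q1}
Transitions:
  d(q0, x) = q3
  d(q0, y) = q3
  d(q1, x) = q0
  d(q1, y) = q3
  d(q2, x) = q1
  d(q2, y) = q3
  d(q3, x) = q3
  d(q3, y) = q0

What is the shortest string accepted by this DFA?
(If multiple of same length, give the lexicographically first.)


BFS by string length (lex-first path to each state shown):
  len 0: q0<-""
  len 1: q3<-"x"
  len 2: q0<-"xy", q3<-"xx"
  len 3: q0<-"xxy", q3<-"xxx"
  len 4: q0<-"xxxy", q3<-"xxxx"
  len 5: q0<-"xxxxy", q3<-"xxxxx"
  len 6: q0<-"xxxxxy", q3<-"xxxxxx"
  len 7: q0<-"xxxxxxy", q3<-"xxxxxxx"
  len 8: q0<-"xxxxxxxy", q3<-"xxxxxxxx"

No string accepted (empty language)


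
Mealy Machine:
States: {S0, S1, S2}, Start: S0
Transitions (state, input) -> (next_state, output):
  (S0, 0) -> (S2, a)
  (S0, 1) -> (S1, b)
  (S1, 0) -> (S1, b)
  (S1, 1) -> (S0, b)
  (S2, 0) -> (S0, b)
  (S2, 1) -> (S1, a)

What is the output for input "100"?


Step-by-step:
  (S0, 1) -> (S1, b)
  (S1, 0) -> (S1, b)
  (S1, 0) -> (S1, b)

"bbb"


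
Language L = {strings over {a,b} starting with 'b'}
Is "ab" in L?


first symbol = 'a'

No, "ab" is not in L


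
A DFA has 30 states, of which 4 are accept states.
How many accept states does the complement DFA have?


Complement swaps accept and non-accept states.
30 - 4 = 26

26


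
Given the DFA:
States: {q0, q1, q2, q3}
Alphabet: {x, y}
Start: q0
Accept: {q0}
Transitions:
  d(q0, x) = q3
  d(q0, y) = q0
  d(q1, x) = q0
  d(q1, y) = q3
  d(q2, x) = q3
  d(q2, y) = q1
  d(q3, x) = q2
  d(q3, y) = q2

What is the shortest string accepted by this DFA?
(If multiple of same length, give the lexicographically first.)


BFS by string length (lex-first path to each state shown):
  len 0: q0<-""
Found accept state at length 0.

"" (empty string)


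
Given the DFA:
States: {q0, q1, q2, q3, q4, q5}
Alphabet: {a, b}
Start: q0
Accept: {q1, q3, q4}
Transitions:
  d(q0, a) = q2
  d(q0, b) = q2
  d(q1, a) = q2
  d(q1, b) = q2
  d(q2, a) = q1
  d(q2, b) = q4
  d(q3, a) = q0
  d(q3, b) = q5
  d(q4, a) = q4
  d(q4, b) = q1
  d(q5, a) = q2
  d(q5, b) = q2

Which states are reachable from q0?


BFS from q0:
  layer 0: {q0}
  layer 1: {q2}
  layer 2: {q1, q4}

{q0, q1, q2, q4}


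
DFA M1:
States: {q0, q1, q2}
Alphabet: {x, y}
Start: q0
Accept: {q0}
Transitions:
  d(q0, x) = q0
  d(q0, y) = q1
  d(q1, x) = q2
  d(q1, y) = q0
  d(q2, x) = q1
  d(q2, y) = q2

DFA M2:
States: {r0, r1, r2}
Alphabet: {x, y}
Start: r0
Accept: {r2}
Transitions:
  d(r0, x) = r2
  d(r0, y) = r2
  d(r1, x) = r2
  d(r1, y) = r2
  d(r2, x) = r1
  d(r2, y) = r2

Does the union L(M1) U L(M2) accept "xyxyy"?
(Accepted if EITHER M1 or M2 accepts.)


M1: final=q2 accepted=False
M2: final=r2 accepted=True

Yes, union accepts


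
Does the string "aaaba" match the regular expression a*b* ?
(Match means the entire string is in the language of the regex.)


|string| = 5; first = 'a'; last = 'a'

No, "aaaba" does not match a*b*


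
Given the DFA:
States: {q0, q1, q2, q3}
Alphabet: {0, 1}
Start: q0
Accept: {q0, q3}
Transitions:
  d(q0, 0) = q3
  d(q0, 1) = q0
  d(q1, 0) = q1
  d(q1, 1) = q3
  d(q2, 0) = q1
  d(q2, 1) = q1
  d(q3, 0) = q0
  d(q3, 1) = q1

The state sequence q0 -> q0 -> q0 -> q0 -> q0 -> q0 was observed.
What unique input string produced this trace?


Trace back each transition to find the symbol:
  q0 --[1]--> q0
  q0 --[1]--> q0
  q0 --[1]--> q0
  q0 --[1]--> q0
  q0 --[1]--> q0

"11111"


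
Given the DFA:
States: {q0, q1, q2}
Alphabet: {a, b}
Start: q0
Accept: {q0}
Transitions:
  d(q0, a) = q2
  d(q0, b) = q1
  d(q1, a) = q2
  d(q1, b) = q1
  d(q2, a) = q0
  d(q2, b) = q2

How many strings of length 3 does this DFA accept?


Enumerating all length-3 strings:
  "aaa" -> q2 [reject]
  "aab" -> q1 [reject]
  "aba" -> q0 [accept]
  "abb" -> q2 [reject]
  "baa" -> q0 [accept]
  "bab" -> q2 [reject]
  "bba" -> q2 [reject]
  "bbb" -> q1 [reject]

2 out of 8


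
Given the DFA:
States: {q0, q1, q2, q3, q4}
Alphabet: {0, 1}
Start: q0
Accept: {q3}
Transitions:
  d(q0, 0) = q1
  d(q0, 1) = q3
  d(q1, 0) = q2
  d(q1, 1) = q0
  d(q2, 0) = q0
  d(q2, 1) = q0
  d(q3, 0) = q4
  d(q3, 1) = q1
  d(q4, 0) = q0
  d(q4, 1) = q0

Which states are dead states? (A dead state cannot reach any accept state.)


Forward reachability from each state:
  q0 -> reaches accept state q3 (live)
  q1 -> reaches accept state q3 (live)
  q2 -> reaches accept state q3 (live)
  q3 -> reaches accept state q3 (live)
  q4 -> reaches accept state q3 (live)

None (all states can reach an accept state)


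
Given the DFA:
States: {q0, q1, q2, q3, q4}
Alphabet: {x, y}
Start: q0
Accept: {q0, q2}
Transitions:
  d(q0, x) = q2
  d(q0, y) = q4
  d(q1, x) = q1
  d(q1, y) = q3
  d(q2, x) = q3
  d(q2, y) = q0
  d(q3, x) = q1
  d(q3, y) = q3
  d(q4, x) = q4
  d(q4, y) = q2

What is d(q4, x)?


Looking up transition d(q4, x)

q4


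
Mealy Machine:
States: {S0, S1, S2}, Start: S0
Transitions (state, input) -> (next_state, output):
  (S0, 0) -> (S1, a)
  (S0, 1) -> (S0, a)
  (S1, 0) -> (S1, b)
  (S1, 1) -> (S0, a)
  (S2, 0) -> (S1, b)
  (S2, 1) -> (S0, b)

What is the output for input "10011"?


Step-by-step:
  (S0, 1) -> (S0, a)
  (S0, 0) -> (S1, a)
  (S1, 0) -> (S1, b)
  (S1, 1) -> (S0, a)
  (S0, 1) -> (S0, a)

"aabaa"


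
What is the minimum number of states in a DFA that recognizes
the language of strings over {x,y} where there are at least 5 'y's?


States: count = 0, 1, ..., 4, and a final '>= 5' state.
Total: 5 + 1 = 6. Accept = '>= 5' state.

6


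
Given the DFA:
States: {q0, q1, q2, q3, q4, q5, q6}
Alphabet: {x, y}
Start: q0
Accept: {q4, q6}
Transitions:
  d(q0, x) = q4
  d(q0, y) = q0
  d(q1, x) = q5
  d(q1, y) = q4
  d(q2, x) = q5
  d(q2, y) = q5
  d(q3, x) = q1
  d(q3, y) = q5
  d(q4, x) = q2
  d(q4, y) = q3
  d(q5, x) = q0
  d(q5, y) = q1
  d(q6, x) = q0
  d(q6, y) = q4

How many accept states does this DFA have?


Accept states listed: {q4, q6}
Counting: q4(1) q6(2)

2


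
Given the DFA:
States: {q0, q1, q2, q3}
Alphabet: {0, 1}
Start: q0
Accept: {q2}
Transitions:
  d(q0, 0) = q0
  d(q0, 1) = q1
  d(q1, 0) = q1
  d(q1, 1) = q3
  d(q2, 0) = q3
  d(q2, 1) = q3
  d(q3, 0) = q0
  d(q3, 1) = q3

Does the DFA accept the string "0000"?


Trace: q0 -> q0 -> q0 -> q0 -> q0
Final state: q0
Accept states: {q2}

No, rejected (final state q0 is not an accept state)


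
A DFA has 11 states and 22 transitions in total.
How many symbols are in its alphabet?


Each state has exactly one transition per symbol.
|alphabet| = transitions / states = 22 / 11 = 2

2


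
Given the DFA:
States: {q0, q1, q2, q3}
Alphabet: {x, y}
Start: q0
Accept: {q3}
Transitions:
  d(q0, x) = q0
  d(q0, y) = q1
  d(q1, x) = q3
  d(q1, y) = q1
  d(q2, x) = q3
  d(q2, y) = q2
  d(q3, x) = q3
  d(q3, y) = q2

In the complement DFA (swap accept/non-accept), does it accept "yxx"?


Trace: q0 -> q1 -> q3 -> q3
Final: q3
Original accept: {q3}
Complement: q3 is in original accept

No, complement rejects (original accepts)


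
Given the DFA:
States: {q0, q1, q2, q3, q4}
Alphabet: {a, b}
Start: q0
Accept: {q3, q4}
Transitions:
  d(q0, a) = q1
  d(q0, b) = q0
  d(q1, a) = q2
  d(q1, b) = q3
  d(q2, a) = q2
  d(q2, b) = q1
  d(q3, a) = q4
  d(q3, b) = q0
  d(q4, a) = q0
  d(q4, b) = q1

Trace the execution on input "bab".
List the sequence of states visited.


Input: bab
d(q0, b) = q0
d(q0, a) = q1
d(q1, b) = q3


q0 -> q0 -> q1 -> q3


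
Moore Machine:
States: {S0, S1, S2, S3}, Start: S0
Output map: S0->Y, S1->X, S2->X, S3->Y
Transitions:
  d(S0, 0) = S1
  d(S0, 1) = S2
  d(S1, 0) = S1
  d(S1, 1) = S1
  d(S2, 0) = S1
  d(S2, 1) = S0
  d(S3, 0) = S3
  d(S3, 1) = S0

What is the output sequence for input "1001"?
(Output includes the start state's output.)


Start: S0 (output Y)
  --1--> S2 (output X)
  --0--> S1 (output X)
  --0--> S1 (output X)
  --1--> S1 (output X)

"YXXXX"


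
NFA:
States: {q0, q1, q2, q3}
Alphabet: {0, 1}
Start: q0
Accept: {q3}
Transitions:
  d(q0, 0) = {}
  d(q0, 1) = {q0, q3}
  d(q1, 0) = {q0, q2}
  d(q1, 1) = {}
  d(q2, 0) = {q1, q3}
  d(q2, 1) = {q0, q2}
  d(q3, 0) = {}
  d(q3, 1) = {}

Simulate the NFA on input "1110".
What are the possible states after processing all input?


Start: {q0}
  --1--> {q0, q3}
  --1--> {q0, q3}
  --1--> {q0, q3}
  --0--> {}

{} (empty set, no valid transitions)


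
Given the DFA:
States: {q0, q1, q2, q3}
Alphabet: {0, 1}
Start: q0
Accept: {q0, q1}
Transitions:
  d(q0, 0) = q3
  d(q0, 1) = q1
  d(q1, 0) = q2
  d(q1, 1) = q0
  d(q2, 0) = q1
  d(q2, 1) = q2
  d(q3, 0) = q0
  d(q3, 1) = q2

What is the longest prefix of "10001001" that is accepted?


Run the DFA, marking each prefix where the state is accepting:
  "" -> q0 [accept]
  "1" -> q1 [accept]
  "10" -> q2 [reject]
  "100" -> q1 [accept]
  "1000" -> q2 [reject]
  "10001" -> q2 [reject]
  "100010" -> q1 [accept]
  "1000100" -> q2 [reject]
  "10001001" -> q2 [reject]

"100010"


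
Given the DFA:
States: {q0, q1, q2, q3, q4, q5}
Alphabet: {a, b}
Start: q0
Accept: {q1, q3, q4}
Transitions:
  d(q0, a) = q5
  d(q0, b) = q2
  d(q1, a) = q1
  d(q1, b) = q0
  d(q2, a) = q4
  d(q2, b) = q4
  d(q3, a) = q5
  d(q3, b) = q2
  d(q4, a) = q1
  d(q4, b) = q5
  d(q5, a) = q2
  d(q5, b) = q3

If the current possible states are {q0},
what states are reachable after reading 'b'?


Apply transition on 'b' from each current state:
  d(q0, b) = q2

{q2}


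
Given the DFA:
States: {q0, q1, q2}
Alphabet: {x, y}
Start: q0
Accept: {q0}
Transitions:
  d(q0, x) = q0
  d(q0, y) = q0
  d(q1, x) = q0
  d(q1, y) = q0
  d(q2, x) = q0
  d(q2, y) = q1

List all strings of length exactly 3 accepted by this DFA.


All strings of length 3: 8 total
Accepted: 8

"xxx", "xxy", "xyx", "xyy", "yxx", "yxy", "yyx", "yyy"


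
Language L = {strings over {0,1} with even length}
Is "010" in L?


length = 3; 3 mod 2 = 1

No, "010" is not in L


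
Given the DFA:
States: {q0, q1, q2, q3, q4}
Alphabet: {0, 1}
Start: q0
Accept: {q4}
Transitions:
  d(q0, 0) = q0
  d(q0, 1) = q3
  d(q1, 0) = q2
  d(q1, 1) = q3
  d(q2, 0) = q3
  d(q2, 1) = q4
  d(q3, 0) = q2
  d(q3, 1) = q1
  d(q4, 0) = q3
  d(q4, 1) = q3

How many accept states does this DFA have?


Accept states listed: {q4}
Counting: q4(1)

1


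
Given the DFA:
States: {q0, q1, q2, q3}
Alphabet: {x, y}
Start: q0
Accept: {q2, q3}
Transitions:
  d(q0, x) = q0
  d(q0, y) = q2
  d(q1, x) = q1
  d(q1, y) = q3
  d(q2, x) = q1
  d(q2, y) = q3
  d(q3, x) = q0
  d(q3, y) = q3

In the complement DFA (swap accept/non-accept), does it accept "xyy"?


Trace: q0 -> q0 -> q2 -> q3
Final: q3
Original accept: {q2, q3}
Complement: q3 is in original accept

No, complement rejects (original accepts)


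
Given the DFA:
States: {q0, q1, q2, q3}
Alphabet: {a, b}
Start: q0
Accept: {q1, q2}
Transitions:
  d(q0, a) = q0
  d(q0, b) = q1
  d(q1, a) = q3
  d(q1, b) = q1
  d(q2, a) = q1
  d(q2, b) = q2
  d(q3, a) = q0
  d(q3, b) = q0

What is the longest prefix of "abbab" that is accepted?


Run the DFA, marking each prefix where the state is accepting:
  "" -> q0 [reject]
  "a" -> q0 [reject]
  "ab" -> q1 [accept]
  "abb" -> q1 [accept]
  "abba" -> q3 [reject]
  "abbab" -> q0 [reject]

"abb"


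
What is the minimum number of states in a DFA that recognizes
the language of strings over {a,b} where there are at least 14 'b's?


States: count = 0, 1, ..., 13, and a final '>= 14' state.
Total: 14 + 1 = 15. Accept = '>= 14' state.

15


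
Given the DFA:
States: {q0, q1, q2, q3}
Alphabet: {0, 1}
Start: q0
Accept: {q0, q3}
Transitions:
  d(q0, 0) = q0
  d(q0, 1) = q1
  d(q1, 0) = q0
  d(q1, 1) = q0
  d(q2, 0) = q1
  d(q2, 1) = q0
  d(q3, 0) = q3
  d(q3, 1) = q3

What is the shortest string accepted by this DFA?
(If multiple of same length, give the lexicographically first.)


BFS by string length (lex-first path to each state shown):
  len 0: q0<-""
Found accept state at length 0.

"" (empty string)


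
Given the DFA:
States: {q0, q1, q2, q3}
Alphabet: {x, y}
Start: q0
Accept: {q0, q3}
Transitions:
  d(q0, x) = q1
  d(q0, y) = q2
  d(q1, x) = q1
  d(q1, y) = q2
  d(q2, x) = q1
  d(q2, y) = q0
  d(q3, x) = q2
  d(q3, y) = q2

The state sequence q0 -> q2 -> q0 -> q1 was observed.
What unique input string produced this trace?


Trace back each transition to find the symbol:
  q0 --[y]--> q2
  q2 --[y]--> q0
  q0 --[x]--> q1

"yyx"


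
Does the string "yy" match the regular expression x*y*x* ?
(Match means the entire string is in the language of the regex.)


|string| = 2; first = 'y'; last = 'y'

Yes, "yy" matches x*y*x*


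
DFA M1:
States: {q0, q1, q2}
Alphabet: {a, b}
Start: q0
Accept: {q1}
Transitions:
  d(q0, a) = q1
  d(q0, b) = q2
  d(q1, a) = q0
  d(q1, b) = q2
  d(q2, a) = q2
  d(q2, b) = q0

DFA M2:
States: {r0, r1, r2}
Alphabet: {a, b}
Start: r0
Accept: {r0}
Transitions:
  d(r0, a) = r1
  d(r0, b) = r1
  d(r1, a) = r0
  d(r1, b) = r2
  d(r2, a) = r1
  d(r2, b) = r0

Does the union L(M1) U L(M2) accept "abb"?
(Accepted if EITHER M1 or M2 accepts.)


M1: final=q0 accepted=False
M2: final=r0 accepted=True

Yes, union accepts


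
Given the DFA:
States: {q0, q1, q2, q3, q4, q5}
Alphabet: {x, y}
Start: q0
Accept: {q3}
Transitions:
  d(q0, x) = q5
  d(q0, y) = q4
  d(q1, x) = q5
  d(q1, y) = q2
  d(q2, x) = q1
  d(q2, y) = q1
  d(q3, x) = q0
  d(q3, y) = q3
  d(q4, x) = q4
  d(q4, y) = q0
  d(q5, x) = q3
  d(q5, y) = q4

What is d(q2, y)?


Looking up transition d(q2, y)

q1


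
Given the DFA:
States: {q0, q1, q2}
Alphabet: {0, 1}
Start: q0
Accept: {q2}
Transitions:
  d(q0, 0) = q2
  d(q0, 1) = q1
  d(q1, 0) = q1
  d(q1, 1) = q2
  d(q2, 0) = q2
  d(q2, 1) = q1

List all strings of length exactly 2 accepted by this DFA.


All strings of length 2: 4 total
Accepted: 2

"00", "11"


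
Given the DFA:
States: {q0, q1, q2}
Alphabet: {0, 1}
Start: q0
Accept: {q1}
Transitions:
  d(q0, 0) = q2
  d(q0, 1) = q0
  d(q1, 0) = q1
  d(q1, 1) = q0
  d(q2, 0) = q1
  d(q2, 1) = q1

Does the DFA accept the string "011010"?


Trace: q0 -> q2 -> q1 -> q0 -> q2 -> q1 -> q1
Final state: q1
Accept states: {q1}

Yes, accepted (final state q1 is an accept state)


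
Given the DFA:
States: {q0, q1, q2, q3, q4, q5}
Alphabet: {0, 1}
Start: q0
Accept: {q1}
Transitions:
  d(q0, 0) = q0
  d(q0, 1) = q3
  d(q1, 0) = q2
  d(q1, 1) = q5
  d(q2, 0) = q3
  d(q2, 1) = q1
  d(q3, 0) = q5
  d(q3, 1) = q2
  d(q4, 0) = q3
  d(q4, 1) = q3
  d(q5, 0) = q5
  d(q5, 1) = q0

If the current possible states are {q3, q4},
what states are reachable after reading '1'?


Apply transition on '1' from each current state:
  d(q3, 1) = q2
  d(q4, 1) = q3

{q2, q3}


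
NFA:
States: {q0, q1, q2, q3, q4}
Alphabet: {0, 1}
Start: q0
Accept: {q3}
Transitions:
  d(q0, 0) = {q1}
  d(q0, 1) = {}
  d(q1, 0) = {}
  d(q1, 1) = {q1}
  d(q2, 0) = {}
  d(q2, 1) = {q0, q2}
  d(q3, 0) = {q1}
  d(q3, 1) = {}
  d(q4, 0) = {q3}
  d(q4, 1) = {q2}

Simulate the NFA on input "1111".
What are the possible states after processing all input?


Start: {q0}
  --1--> {}
  --1--> {}
  --1--> {}
  --1--> {}

{} (empty set, no valid transitions)


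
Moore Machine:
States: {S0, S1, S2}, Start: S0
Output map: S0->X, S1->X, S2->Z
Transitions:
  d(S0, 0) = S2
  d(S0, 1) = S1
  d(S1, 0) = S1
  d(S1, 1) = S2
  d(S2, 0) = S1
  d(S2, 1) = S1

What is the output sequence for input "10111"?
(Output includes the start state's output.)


Start: S0 (output X)
  --1--> S1 (output X)
  --0--> S1 (output X)
  --1--> S2 (output Z)
  --1--> S1 (output X)
  --1--> S2 (output Z)

"XXXZXZ"


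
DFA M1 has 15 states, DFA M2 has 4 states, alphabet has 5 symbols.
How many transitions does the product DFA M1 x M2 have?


Product DFA has 15 * 4 = 60 states.
Each has 5 transitions: 60 * 5 = 300

300


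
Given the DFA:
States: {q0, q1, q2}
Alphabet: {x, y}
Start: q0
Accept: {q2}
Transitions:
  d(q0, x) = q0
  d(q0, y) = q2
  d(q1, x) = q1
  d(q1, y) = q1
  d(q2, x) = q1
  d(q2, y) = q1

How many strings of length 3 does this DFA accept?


Enumerating all length-3 strings:
  "xxx" -> q0 [reject]
  "xxy" -> q2 [accept]
  "xyx" -> q1 [reject]
  "xyy" -> q1 [reject]
  "yxx" -> q1 [reject]
  "yxy" -> q1 [reject]
  "yyx" -> q1 [reject]
  "yyy" -> q1 [reject]

1 out of 8


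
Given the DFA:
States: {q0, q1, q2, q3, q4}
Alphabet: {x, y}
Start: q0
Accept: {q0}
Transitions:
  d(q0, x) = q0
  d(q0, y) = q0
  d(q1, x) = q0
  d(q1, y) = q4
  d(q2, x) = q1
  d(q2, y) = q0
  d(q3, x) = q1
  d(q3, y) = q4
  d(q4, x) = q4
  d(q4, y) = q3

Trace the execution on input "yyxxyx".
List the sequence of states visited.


Input: yyxxyx
d(q0, y) = q0
d(q0, y) = q0
d(q0, x) = q0
d(q0, x) = q0
d(q0, y) = q0
d(q0, x) = q0


q0 -> q0 -> q0 -> q0 -> q0 -> q0 -> q0


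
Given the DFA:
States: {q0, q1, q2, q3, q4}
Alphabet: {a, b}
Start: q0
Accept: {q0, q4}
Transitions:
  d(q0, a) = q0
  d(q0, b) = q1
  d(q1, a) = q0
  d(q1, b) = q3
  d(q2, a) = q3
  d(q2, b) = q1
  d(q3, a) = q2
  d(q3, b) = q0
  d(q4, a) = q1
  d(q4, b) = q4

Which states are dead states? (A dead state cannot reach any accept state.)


Forward reachability from each state:
  q0 -> reaches accept state q0 (live)
  q1 -> reaches accept state q0 (live)
  q2 -> reaches accept state q0 (live)
  q3 -> reaches accept state q0 (live)
  q4 -> reaches accept state q0 (live)

None (all states can reach an accept state)


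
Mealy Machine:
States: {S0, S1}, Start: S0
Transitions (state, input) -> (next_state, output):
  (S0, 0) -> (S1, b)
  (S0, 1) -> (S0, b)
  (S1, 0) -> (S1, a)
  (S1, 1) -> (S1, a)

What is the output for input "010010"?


Step-by-step:
  (S0, 0) -> (S1, b)
  (S1, 1) -> (S1, a)
  (S1, 0) -> (S1, a)
  (S1, 0) -> (S1, a)
  (S1, 1) -> (S1, a)
  (S1, 0) -> (S1, a)

"baaaaa"


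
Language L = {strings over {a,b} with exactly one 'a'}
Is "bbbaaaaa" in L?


count('a') = 5

No, "bbbaaaaa" is not in L


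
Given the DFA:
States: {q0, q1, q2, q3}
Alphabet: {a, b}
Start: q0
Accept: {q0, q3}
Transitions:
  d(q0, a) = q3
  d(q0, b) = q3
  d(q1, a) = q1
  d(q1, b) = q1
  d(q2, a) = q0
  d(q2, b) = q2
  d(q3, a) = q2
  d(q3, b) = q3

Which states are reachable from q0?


BFS from q0:
  layer 0: {q0}
  layer 1: {q3}
  layer 2: {q2}

{q0, q2, q3}


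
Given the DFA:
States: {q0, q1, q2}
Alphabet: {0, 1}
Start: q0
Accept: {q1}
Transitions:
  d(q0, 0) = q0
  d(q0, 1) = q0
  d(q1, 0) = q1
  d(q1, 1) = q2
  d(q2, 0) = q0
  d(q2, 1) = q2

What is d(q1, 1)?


Looking up transition d(q1, 1)

q2


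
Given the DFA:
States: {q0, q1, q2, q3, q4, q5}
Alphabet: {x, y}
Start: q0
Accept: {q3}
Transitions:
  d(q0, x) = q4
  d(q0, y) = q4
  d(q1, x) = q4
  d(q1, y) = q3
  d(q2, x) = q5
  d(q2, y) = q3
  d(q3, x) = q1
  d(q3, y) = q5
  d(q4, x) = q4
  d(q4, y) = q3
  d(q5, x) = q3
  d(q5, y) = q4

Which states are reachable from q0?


BFS from q0:
  layer 0: {q0}
  layer 1: {q4}
  layer 2: {q3}
  layer 3: {q1, q5}

{q0, q1, q3, q4, q5}


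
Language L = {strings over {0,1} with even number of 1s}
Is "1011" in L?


count('1') = 3; 3 mod 2 = 1

No, "1011" is not in L


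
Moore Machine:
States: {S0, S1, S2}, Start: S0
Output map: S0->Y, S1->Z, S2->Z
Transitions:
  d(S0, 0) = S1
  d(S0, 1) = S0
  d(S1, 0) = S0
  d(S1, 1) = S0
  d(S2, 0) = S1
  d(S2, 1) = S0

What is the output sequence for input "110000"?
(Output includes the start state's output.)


Start: S0 (output Y)
  --1--> S0 (output Y)
  --1--> S0 (output Y)
  --0--> S1 (output Z)
  --0--> S0 (output Y)
  --0--> S1 (output Z)
  --0--> S0 (output Y)

"YYYZYZY"


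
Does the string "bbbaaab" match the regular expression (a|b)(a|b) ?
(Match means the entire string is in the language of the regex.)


|string| = 7; first = 'b'; last = 'b'

No, "bbbaaab" does not match (a|b)(a|b)


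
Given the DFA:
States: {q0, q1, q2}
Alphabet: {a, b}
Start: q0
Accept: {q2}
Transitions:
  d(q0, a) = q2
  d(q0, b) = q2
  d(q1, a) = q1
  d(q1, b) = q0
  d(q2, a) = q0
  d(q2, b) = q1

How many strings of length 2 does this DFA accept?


Enumerating all length-2 strings:
  "aa" -> q0 [reject]
  "ab" -> q1 [reject]
  "ba" -> q0 [reject]
  "bb" -> q1 [reject]

0 out of 4


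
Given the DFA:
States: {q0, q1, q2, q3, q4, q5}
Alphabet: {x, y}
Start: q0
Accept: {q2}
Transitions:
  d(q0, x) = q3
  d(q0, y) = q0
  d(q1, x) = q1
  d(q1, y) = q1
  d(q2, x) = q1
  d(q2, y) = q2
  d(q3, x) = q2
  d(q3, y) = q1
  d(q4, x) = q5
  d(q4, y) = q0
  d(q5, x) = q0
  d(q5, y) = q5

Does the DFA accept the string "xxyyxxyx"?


Trace: q0 -> q3 -> q2 -> q2 -> q2 -> q1 -> q1 -> q1 -> q1
Final state: q1
Accept states: {q2}

No, rejected (final state q1 is not an accept state)
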